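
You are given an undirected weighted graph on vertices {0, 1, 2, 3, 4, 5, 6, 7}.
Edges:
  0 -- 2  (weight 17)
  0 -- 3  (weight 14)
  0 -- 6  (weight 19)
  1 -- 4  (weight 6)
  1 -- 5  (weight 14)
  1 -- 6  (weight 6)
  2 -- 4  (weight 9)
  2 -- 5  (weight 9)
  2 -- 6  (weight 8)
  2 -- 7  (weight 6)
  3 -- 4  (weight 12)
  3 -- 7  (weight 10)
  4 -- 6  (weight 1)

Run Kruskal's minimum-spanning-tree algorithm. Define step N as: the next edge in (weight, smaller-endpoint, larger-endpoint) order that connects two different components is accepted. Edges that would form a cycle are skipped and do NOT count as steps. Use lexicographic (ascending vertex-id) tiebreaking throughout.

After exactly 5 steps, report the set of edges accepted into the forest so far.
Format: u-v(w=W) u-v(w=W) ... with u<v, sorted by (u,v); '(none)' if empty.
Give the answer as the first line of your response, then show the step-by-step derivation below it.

1-4(w=6) 2-5(w=9) 2-6(w=8) 2-7(w=6) 4-6(w=1)

step 1: add edge 4-6 (w=1); MST = {4-6(w=1)}
step 2: add edge 1-4 (w=6); MST = {1-4(w=6) 4-6(w=1)}
step 3: add edge 2-7 (w=6); MST = {1-4(w=6) 2-7(w=6) 4-6(w=1)}
step 4: add edge 2-6 (w=8); MST = {1-4(w=6) 2-6(w=8) 2-7(w=6) 4-6(w=1)}
step 5: add edge 2-5 (w=9); MST = {1-4(w=6) 2-5(w=9) 2-6(w=8) 2-7(w=6) 4-6(w=1)}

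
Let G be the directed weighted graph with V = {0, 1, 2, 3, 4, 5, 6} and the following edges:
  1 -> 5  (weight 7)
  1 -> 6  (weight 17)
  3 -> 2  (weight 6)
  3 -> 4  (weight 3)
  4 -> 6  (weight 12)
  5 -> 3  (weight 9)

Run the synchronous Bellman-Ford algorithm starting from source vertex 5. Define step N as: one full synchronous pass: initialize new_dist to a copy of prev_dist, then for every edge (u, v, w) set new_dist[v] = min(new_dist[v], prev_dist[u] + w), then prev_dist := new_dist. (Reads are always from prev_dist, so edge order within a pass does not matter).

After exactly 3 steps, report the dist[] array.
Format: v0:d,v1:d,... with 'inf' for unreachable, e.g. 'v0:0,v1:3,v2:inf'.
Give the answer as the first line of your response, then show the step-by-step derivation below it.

v0:inf,v1:inf,v2:15,v3:9,v4:12,v5:0,v6:24

step 1: dist = v0:inf,v1:inf,v2:inf,v3:9,v4:inf,v5:0,v6:inf
step 2: dist = v0:inf,v1:inf,v2:15,v3:9,v4:12,v5:0,v6:inf
step 3: dist = v0:inf,v1:inf,v2:15,v3:9,v4:12,v5:0,v6:24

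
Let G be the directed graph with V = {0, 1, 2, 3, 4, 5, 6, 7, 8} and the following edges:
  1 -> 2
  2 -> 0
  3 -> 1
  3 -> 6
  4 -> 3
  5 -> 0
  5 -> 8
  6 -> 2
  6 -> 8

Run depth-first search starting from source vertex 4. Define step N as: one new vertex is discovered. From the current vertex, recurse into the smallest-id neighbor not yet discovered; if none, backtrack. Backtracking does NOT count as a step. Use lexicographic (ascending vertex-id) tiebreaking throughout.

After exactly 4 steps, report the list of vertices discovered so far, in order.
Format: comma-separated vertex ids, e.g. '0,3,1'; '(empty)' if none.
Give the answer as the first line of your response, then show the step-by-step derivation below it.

4,3,1,2

step 1: discover 4; path=4; order=4
step 2: discover 3; path=4>3; order=4,3
step 3: discover 1; path=4>3>1; order=4,3,1
step 4: discover 2; path=4>3>1>2; order=4,3,1,2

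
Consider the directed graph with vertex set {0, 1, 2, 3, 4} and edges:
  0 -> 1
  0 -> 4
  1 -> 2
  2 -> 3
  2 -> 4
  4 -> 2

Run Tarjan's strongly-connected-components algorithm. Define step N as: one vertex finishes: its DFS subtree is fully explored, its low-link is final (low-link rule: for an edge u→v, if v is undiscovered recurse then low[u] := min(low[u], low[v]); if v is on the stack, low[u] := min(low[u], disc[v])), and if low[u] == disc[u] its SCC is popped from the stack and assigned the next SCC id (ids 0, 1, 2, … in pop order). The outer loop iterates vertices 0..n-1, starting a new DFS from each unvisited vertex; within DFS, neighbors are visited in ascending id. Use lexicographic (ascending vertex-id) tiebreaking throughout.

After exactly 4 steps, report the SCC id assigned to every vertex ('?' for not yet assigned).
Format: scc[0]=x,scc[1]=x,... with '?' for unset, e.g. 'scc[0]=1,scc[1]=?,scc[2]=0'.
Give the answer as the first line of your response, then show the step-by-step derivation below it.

scc[0]=?,scc[1]=2,scc[2]=1,scc[3]=0,scc[4]=1

step 1: low=(low[0]=0,low[1]=1,low[2]=2,low[3]=3,low[4]=?); scc=(scc[0]=?,scc[1]=?,scc[2]=?,scc[3]=0,scc[4]=?)
step 2: low=(low[0]=0,low[1]=1,low[2]=2,low[3]=3,low[4]=2); scc=(scc[0]=?,scc[1]=?,scc[2]=?,scc[3]=0,scc[4]=?)
step 3: low=(low[0]=0,low[1]=1,low[2]=2,low[3]=3,low[4]=2); scc=(scc[0]=?,scc[1]=?,scc[2]=1,scc[3]=0,scc[4]=1)
step 4: low=(low[0]=0,low[1]=1,low[2]=2,low[3]=3,low[4]=2); scc=(scc[0]=?,scc[1]=2,scc[2]=1,scc[3]=0,scc[4]=1)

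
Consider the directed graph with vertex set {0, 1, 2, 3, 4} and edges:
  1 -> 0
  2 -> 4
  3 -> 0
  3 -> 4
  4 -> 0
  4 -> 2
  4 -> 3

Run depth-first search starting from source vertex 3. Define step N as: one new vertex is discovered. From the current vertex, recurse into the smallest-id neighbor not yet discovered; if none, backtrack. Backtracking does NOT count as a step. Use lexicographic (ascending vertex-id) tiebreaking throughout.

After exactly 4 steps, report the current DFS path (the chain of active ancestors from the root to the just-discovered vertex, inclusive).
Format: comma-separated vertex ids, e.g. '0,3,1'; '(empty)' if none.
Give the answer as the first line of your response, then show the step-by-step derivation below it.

3,4,2

step 1: discover 3; path=3; order=3
step 2: discover 0; path=3>0; order=3,0
step 3: discover 4; path=3>4; order=3,0,4
step 4: discover 2; path=3>4>2; order=3,0,4,2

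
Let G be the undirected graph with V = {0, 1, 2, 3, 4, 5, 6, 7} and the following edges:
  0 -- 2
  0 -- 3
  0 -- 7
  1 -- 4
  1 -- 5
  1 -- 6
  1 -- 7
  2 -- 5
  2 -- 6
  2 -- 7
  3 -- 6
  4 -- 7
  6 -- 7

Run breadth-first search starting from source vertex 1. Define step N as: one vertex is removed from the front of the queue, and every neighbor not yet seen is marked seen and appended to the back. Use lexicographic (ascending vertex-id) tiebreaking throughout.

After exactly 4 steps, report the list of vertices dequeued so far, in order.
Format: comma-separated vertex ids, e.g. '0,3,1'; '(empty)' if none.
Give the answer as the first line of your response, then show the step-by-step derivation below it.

1,4,5,6

step 1: dequeue 1; queue=[4,5,6,7]; order=1
step 2: dequeue 4; queue=[5,6,7]; order=1,4
step 3: dequeue 5; queue=[6,7,2]; order=1,4,5
step 4: dequeue 6; queue=[7,2,3]; order=1,4,5,6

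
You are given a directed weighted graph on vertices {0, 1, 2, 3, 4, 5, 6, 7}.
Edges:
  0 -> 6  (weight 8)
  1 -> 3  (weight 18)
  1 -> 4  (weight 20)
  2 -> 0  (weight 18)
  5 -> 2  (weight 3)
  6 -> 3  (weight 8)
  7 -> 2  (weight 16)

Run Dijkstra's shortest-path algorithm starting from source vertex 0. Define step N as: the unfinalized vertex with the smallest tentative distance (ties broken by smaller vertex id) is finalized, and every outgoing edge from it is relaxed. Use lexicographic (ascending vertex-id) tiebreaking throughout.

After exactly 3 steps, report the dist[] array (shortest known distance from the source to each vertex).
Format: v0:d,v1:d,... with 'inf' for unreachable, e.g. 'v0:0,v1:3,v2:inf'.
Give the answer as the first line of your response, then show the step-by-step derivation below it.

v0:0,v1:inf,v2:inf,v3:16,v4:inf,v5:inf,v6:8,v7:inf

step 1: dist = v0:0,v1:inf,v2:inf,v3:inf,v4:inf,v5:inf,v6:8,v7:inf
step 2: dist = v0:0,v1:inf,v2:inf,v3:16,v4:inf,v5:inf,v6:8,v7:inf
step 3: dist = v0:0,v1:inf,v2:inf,v3:16,v4:inf,v5:inf,v6:8,v7:inf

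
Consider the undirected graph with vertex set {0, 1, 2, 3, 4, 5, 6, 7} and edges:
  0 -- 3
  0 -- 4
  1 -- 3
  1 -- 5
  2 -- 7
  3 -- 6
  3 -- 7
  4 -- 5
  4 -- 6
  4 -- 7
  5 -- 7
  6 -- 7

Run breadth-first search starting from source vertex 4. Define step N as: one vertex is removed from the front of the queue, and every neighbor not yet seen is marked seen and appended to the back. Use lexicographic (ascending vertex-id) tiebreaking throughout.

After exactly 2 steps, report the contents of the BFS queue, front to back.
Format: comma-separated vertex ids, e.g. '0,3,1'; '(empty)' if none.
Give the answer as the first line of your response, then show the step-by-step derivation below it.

5,6,7,3

step 1: dequeue 4; queue=[0,5,6,7]; order=4
step 2: dequeue 0; queue=[5,6,7,3]; order=4,0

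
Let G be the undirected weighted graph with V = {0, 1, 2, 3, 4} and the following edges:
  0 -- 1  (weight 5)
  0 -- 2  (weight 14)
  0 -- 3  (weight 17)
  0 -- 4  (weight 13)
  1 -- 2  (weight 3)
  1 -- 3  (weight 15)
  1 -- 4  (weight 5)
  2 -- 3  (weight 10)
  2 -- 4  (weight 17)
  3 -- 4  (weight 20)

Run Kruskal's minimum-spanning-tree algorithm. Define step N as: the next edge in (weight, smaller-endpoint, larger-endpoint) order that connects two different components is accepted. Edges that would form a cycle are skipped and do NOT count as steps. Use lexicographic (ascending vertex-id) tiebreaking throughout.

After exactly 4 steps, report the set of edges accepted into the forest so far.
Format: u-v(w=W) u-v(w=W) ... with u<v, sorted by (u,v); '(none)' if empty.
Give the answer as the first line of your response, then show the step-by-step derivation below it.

0-1(w=5) 1-2(w=3) 1-4(w=5) 2-3(w=10)

step 1: add edge 1-2 (w=3); MST = {1-2(w=3)}
step 2: add edge 0-1 (w=5); MST = {0-1(w=5) 1-2(w=3)}
step 3: add edge 1-4 (w=5); MST = {0-1(w=5) 1-2(w=3) 1-4(w=5)}
step 4: add edge 2-3 (w=10); MST = {0-1(w=5) 1-2(w=3) 1-4(w=5) 2-3(w=10)}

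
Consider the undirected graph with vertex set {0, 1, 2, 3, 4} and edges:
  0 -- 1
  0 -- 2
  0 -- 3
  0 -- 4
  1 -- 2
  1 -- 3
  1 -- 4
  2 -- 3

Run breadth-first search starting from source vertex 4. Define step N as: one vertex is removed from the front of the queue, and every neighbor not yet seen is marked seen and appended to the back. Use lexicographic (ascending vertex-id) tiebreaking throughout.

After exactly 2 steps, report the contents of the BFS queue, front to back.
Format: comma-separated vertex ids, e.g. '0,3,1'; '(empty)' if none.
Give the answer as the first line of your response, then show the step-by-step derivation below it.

1,2,3

step 1: dequeue 4; queue=[0,1]; order=4
step 2: dequeue 0; queue=[1,2,3]; order=4,0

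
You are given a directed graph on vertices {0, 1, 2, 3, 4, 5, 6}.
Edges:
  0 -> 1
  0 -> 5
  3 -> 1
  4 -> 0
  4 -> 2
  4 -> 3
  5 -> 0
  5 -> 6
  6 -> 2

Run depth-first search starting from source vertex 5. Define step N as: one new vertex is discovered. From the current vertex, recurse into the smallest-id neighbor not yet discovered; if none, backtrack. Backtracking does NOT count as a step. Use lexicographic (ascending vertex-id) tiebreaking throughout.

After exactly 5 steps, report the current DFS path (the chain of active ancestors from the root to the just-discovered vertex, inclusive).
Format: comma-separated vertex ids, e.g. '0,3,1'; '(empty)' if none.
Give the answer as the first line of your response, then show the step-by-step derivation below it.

5,6,2

step 1: discover 5; path=5; order=5
step 2: discover 0; path=5>0; order=5,0
step 3: discover 1; path=5>0>1; order=5,0,1
step 4: discover 6; path=5>6; order=5,0,1,6
step 5: discover 2; path=5>6>2; order=5,0,1,6,2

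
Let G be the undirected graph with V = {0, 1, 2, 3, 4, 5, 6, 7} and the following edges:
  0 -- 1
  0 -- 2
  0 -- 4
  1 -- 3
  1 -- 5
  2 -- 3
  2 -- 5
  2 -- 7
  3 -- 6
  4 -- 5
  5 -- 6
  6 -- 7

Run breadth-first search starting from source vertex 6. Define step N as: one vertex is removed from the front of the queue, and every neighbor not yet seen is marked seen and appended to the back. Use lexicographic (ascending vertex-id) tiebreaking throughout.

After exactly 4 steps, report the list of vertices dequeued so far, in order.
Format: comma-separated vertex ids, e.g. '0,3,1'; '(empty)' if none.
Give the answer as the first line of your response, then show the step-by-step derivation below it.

6,3,5,7

step 1: dequeue 6; queue=[3,5,7]; order=6
step 2: dequeue 3; queue=[5,7,1,2]; order=6,3
step 3: dequeue 5; queue=[7,1,2,4]; order=6,3,5
step 4: dequeue 7; queue=[1,2,4]; order=6,3,5,7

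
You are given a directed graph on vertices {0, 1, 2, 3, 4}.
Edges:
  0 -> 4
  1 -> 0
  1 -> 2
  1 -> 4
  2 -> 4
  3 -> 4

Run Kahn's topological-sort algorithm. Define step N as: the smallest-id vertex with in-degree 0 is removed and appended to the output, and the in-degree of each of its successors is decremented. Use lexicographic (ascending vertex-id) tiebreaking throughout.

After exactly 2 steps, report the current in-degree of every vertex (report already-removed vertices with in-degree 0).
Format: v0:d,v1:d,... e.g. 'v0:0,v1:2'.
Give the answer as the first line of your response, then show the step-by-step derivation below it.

v0:0,v1:0,v2:0,v3:0,v4:2

step 1: output 1; order=[1]; indeg=(0,0,0,0,3)
step 2: output 0; order=[1,0]; indeg=(0,0,0,0,2)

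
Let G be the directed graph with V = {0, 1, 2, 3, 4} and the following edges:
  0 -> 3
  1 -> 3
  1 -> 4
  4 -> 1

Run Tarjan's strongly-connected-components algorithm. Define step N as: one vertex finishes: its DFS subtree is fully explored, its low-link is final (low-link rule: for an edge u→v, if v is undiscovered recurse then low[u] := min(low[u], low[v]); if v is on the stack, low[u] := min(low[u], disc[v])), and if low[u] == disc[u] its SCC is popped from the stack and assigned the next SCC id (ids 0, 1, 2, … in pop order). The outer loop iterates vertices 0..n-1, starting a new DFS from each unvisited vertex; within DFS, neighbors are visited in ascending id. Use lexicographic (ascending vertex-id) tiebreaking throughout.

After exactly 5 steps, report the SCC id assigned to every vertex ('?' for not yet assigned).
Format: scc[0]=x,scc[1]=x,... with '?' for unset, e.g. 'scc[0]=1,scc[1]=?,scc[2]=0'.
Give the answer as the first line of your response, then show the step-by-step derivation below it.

scc[0]=1,scc[1]=2,scc[2]=3,scc[3]=0,scc[4]=2

step 1: low=(low[0]=0,low[1]=?,low[2]=?,low[3]=1,low[4]=?); scc=(scc[0]=?,scc[1]=?,scc[2]=?,scc[3]=0,scc[4]=?)
step 2: low=(low[0]=0,low[1]=?,low[2]=?,low[3]=1,low[4]=?); scc=(scc[0]=1,scc[1]=?,scc[2]=?,scc[3]=0,scc[4]=?)
step 3: low=(low[0]=0,low[1]=2,low[2]=?,low[3]=1,low[4]=2); scc=(scc[0]=1,scc[1]=?,scc[2]=?,scc[3]=0,scc[4]=?)
step 4: low=(low[0]=0,low[1]=2,low[2]=?,low[3]=1,low[4]=2); scc=(scc[0]=1,scc[1]=2,scc[2]=?,scc[3]=0,scc[4]=2)
step 5: low=(low[0]=0,low[1]=2,low[2]=4,low[3]=1,low[4]=2); scc=(scc[0]=1,scc[1]=2,scc[2]=3,scc[3]=0,scc[4]=2)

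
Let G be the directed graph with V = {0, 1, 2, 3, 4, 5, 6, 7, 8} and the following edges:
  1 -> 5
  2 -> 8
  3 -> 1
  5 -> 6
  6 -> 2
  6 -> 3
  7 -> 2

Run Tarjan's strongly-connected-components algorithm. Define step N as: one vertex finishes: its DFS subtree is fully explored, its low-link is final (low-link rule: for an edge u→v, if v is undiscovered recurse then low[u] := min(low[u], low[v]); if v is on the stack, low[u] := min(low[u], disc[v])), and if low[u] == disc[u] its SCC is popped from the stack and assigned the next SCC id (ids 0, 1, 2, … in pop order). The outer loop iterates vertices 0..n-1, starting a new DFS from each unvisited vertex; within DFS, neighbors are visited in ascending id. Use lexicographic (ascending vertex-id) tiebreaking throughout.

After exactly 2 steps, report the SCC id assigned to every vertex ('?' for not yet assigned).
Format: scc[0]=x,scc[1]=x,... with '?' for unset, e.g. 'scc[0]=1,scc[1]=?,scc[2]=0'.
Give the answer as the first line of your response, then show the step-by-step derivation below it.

scc[0]=0,scc[1]=?,scc[2]=?,scc[3]=?,scc[4]=?,scc[5]=?,scc[6]=?,scc[7]=?,scc[8]=1

step 1: low=(low[0]=0,low[1]=?,low[2]=?,low[3]=?,low[4]=?,low[5]=?,low[6]=?,low[7]=?,low[8]=?); scc=(scc[0]=0,scc[1]=?,scc[2]=?,scc[3]=?,scc[4]=?,scc[5]=?,scc[6]=?,scc[7]=?,scc[8]=?)
step 2: low=(low[0]=0,low[1]=1,low[2]=4,low[3]=?,low[4]=?,low[5]=2,low[6]=3,low[7]=?,low[8]=5); scc=(scc[0]=0,scc[1]=?,scc[2]=?,scc[3]=?,scc[4]=?,scc[5]=?,scc[6]=?,scc[7]=?,scc[8]=1)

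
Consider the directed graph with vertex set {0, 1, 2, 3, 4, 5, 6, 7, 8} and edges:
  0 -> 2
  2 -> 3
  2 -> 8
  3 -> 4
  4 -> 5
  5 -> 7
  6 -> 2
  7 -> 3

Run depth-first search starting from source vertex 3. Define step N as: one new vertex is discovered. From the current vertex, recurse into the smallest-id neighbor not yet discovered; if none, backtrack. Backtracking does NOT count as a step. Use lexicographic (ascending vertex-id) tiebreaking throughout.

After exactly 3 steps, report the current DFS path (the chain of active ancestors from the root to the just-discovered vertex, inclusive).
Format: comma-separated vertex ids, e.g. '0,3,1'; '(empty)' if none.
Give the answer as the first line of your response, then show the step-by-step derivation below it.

3,4,5

step 1: discover 3; path=3; order=3
step 2: discover 4; path=3>4; order=3,4
step 3: discover 5; path=3>4>5; order=3,4,5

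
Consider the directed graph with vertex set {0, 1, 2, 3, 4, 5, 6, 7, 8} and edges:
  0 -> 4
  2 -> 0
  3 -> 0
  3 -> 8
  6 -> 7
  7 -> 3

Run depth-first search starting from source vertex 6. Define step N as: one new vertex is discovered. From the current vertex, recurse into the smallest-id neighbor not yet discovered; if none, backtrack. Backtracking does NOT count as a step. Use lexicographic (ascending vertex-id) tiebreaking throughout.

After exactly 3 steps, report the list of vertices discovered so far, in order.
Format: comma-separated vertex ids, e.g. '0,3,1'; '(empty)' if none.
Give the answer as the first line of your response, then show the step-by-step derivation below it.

6,7,3

step 1: discover 6; path=6; order=6
step 2: discover 7; path=6>7; order=6,7
step 3: discover 3; path=6>7>3; order=6,7,3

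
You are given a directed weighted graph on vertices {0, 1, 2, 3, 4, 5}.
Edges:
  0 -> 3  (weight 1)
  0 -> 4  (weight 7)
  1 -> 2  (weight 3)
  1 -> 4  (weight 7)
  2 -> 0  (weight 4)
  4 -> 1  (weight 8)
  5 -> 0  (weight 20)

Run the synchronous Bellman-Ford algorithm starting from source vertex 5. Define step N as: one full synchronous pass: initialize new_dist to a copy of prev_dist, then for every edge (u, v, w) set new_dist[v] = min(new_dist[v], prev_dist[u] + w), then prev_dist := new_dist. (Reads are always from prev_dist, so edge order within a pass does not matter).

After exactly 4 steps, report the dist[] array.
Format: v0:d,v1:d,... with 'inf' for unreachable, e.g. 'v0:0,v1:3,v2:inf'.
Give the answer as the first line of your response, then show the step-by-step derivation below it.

v0:20,v1:35,v2:38,v3:21,v4:27,v5:0

step 1: dist = v0:20,v1:inf,v2:inf,v3:inf,v4:inf,v5:0
step 2: dist = v0:20,v1:inf,v2:inf,v3:21,v4:27,v5:0
step 3: dist = v0:20,v1:35,v2:inf,v3:21,v4:27,v5:0
step 4: dist = v0:20,v1:35,v2:38,v3:21,v4:27,v5:0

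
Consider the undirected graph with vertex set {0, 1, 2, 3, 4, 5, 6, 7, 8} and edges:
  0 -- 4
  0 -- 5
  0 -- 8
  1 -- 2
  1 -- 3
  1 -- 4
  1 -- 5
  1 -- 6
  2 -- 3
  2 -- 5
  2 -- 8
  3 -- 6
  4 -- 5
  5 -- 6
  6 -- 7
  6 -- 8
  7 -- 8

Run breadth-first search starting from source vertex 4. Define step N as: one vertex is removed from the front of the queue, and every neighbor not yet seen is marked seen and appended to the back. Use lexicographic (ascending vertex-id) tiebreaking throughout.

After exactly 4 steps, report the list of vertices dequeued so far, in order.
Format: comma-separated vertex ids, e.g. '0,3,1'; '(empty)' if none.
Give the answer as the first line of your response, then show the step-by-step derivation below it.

4,0,1,5

step 1: dequeue 4; queue=[0,1,5]; order=4
step 2: dequeue 0; queue=[1,5,8]; order=4,0
step 3: dequeue 1; queue=[5,8,2,3,6]; order=4,0,1
step 4: dequeue 5; queue=[8,2,3,6]; order=4,0,1,5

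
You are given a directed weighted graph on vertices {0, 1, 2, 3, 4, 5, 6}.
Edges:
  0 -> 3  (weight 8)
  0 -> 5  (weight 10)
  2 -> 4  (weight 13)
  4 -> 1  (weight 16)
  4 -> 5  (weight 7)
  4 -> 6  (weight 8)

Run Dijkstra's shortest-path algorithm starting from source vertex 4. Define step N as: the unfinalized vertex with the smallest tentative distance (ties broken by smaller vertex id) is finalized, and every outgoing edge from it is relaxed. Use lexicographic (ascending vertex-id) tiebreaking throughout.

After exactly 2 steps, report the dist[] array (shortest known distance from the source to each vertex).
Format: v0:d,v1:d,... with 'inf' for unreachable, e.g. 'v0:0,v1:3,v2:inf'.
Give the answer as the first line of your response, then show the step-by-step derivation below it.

v0:inf,v1:16,v2:inf,v3:inf,v4:0,v5:7,v6:8

step 1: dist = v0:inf,v1:16,v2:inf,v3:inf,v4:0,v5:7,v6:8
step 2: dist = v0:inf,v1:16,v2:inf,v3:inf,v4:0,v5:7,v6:8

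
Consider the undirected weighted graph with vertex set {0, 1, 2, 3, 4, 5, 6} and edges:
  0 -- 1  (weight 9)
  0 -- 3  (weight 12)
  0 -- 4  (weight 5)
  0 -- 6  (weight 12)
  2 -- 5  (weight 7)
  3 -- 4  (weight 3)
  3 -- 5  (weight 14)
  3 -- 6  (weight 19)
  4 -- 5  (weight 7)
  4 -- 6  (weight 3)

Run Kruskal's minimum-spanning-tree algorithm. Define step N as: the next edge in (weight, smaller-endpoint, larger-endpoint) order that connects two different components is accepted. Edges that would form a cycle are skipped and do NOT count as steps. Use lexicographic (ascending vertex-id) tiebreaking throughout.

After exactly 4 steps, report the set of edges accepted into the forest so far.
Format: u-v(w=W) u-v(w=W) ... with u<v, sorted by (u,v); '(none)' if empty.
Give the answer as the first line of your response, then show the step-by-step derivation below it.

0-4(w=5) 2-5(w=7) 3-4(w=3) 4-6(w=3)

step 1: add edge 3-4 (w=3); MST = {3-4(w=3)}
step 2: add edge 4-6 (w=3); MST = {3-4(w=3) 4-6(w=3)}
step 3: add edge 0-4 (w=5); MST = {0-4(w=5) 3-4(w=3) 4-6(w=3)}
step 4: add edge 2-5 (w=7); MST = {0-4(w=5) 2-5(w=7) 3-4(w=3) 4-6(w=3)}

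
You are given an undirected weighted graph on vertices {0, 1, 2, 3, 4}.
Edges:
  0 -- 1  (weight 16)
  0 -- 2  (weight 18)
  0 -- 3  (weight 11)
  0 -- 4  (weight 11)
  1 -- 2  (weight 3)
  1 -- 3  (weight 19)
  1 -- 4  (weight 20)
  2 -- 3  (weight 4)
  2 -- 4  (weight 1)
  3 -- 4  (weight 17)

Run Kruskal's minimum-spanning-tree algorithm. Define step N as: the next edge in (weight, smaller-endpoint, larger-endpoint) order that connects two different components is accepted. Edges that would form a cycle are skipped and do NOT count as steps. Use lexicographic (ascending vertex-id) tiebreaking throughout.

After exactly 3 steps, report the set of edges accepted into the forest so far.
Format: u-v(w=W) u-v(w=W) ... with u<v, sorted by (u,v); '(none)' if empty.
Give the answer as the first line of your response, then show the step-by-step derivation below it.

1-2(w=3) 2-3(w=4) 2-4(w=1)

step 1: add edge 2-4 (w=1); MST = {2-4(w=1)}
step 2: add edge 1-2 (w=3); MST = {1-2(w=3) 2-4(w=1)}
step 3: add edge 2-3 (w=4); MST = {1-2(w=3) 2-3(w=4) 2-4(w=1)}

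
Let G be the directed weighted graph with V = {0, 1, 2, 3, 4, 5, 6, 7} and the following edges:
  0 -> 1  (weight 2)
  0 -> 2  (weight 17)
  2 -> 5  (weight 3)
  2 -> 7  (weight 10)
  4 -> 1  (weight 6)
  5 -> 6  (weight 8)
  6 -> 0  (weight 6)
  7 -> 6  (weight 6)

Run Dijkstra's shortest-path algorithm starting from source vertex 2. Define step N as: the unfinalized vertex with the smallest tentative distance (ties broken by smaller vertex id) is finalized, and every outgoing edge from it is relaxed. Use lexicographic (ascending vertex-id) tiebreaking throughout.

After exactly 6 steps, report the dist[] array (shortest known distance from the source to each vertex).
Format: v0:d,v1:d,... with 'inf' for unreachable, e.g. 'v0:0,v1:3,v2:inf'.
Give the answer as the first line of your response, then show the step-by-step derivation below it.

v0:17,v1:19,v2:0,v3:inf,v4:inf,v5:3,v6:11,v7:10

step 1: dist = v0:inf,v1:inf,v2:0,v3:inf,v4:inf,v5:3,v6:inf,v7:10
step 2: dist = v0:inf,v1:inf,v2:0,v3:inf,v4:inf,v5:3,v6:11,v7:10
step 3: dist = v0:inf,v1:inf,v2:0,v3:inf,v4:inf,v5:3,v6:11,v7:10
step 4: dist = v0:17,v1:inf,v2:0,v3:inf,v4:inf,v5:3,v6:11,v7:10
step 5: dist = v0:17,v1:19,v2:0,v3:inf,v4:inf,v5:3,v6:11,v7:10
step 6: dist = v0:17,v1:19,v2:0,v3:inf,v4:inf,v5:3,v6:11,v7:10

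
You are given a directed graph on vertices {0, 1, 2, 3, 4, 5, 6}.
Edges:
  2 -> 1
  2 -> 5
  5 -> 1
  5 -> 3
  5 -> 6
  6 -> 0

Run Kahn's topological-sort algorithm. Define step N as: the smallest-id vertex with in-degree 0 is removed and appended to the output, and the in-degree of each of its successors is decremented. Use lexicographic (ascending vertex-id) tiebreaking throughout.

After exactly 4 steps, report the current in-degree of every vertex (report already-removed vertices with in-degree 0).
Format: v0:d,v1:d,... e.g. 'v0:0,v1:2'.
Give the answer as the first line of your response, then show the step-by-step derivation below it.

v0:1,v1:0,v2:0,v3:0,v4:0,v5:0,v6:0

step 1: output 2; order=[2]; indeg=(1,1,0,1,0,0,1)
step 2: output 4; order=[2,4]; indeg=(1,1,0,1,0,0,1)
step 3: output 5; order=[2,4,5]; indeg=(1,0,0,0,0,0,0)
step 4: output 1; order=[2,4,5,1]; indeg=(1,0,0,0,0,0,0)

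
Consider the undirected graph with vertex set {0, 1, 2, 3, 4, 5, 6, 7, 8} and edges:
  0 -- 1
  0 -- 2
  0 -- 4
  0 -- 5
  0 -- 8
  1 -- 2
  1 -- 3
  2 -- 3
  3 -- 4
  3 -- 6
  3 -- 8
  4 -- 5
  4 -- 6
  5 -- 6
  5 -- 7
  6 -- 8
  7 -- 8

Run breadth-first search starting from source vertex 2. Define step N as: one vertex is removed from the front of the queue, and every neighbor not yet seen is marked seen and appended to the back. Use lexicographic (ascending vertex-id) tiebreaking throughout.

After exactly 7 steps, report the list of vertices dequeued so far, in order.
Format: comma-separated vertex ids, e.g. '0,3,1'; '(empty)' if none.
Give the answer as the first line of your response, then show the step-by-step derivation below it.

2,0,1,3,4,5,8

step 1: dequeue 2; queue=[0,1,3]; order=2
step 2: dequeue 0; queue=[1,3,4,5,8]; order=2,0
step 3: dequeue 1; queue=[3,4,5,8]; order=2,0,1
step 4: dequeue 3; queue=[4,5,8,6]; order=2,0,1,3
step 5: dequeue 4; queue=[5,8,6]; order=2,0,1,3,4
step 6: dequeue 5; queue=[8,6,7]; order=2,0,1,3,4,5
step 7: dequeue 8; queue=[6,7]; order=2,0,1,3,4,5,8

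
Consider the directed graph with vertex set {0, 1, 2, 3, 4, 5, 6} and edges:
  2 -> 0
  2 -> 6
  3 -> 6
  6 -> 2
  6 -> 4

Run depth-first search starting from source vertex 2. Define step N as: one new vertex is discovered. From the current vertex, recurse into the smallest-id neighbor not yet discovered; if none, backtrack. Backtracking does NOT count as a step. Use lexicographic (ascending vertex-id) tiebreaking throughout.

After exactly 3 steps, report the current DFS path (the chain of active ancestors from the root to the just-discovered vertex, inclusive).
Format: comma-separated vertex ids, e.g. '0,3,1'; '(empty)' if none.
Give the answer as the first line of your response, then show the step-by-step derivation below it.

2,6

step 1: discover 2; path=2; order=2
step 2: discover 0; path=2>0; order=2,0
step 3: discover 6; path=2>6; order=2,0,6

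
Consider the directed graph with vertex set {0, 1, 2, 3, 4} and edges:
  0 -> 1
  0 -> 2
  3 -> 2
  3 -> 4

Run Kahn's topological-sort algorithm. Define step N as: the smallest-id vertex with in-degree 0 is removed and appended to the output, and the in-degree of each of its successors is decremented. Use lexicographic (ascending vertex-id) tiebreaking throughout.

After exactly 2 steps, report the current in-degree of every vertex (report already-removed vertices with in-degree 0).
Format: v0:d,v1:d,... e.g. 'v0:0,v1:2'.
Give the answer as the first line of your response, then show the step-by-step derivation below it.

v0:0,v1:0,v2:1,v3:0,v4:1

step 1: output 0; order=[0]; indeg=(0,0,1,0,1)
step 2: output 1; order=[0,1]; indeg=(0,0,1,0,1)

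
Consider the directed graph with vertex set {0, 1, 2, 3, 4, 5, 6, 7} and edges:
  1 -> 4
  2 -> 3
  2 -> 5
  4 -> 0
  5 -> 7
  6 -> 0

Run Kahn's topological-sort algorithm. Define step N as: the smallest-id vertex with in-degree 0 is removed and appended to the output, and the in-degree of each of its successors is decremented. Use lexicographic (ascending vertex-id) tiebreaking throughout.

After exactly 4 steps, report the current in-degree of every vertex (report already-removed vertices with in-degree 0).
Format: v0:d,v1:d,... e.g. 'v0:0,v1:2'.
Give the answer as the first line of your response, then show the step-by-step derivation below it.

v0:1,v1:0,v2:0,v3:0,v4:0,v5:0,v6:0,v7:1

step 1: output 1; order=[1]; indeg=(2,0,0,1,0,1,0,1)
step 2: output 2; order=[1,2]; indeg=(2,0,0,0,0,0,0,1)
step 3: output 3; order=[1,2,3]; indeg=(2,0,0,0,0,0,0,1)
step 4: output 4; order=[1,2,3,4]; indeg=(1,0,0,0,0,0,0,1)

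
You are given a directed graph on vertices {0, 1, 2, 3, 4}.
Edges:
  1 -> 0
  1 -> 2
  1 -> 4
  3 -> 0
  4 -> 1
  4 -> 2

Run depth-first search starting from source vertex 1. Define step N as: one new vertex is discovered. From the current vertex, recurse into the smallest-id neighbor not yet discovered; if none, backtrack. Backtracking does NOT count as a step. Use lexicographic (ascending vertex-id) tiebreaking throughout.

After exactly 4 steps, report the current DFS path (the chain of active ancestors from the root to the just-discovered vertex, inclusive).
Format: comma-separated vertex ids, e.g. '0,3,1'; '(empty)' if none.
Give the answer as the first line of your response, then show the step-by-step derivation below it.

1,4

step 1: discover 1; path=1; order=1
step 2: discover 0; path=1>0; order=1,0
step 3: discover 2; path=1>2; order=1,0,2
step 4: discover 4; path=1>4; order=1,0,2,4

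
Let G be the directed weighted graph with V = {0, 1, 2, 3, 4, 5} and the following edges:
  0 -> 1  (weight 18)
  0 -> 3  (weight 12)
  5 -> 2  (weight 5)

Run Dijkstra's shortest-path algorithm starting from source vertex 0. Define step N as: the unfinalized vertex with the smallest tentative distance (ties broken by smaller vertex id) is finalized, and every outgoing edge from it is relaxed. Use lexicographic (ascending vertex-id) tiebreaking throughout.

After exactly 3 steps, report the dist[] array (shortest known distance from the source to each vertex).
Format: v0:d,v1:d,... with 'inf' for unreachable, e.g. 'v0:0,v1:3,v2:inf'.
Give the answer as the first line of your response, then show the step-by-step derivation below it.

v0:0,v1:18,v2:inf,v3:12,v4:inf,v5:inf

step 1: dist = v0:0,v1:18,v2:inf,v3:12,v4:inf,v5:inf
step 2: dist = v0:0,v1:18,v2:inf,v3:12,v4:inf,v5:inf
step 3: dist = v0:0,v1:18,v2:inf,v3:12,v4:inf,v5:inf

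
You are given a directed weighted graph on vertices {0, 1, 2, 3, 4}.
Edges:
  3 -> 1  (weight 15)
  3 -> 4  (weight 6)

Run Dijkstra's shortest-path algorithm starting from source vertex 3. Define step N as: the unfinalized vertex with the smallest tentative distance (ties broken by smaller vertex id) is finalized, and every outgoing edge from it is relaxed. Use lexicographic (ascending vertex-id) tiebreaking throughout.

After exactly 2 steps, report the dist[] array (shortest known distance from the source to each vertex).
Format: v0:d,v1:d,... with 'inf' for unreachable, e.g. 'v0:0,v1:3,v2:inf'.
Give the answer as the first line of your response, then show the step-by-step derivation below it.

v0:inf,v1:15,v2:inf,v3:0,v4:6

step 1: dist = v0:inf,v1:15,v2:inf,v3:0,v4:6
step 2: dist = v0:inf,v1:15,v2:inf,v3:0,v4:6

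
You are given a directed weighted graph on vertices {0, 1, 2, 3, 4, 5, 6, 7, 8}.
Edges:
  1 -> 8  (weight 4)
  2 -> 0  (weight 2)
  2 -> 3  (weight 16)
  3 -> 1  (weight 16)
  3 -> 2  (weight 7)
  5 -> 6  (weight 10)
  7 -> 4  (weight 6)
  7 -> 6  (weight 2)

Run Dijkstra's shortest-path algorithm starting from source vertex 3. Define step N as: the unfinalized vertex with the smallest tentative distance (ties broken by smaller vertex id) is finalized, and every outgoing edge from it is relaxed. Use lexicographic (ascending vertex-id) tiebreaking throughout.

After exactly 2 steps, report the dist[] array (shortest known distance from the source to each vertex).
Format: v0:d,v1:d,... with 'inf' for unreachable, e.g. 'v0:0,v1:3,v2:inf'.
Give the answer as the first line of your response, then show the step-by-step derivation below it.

v0:9,v1:16,v2:7,v3:0,v4:inf,v5:inf,v6:inf,v7:inf,v8:inf

step 1: dist = v0:inf,v1:16,v2:7,v3:0,v4:inf,v5:inf,v6:inf,v7:inf,v8:inf
step 2: dist = v0:9,v1:16,v2:7,v3:0,v4:inf,v5:inf,v6:inf,v7:inf,v8:inf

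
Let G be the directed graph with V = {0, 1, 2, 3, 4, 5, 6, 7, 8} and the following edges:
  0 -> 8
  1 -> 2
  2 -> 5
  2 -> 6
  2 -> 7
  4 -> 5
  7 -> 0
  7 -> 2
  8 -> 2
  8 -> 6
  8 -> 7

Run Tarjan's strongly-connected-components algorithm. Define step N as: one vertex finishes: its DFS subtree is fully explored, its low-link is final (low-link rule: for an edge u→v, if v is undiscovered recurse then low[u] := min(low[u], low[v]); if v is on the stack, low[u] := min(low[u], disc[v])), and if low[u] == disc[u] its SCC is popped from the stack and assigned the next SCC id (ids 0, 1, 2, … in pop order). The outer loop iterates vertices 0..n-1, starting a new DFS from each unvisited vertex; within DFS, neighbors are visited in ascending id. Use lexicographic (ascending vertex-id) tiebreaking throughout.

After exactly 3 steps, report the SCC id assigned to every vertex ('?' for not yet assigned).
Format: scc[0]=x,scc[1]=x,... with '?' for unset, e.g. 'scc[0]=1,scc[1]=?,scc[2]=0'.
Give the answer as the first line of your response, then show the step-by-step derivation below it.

scc[0]=?,scc[1]=?,scc[2]=?,scc[3]=?,scc[4]=?,scc[5]=0,scc[6]=1,scc[7]=?,scc[8]=?

step 1: low=(low[0]=0,low[1]=?,low[2]=2,low[3]=?,low[4]=?,low[5]=3,low[6]=?,low[7]=?,low[8]=1); scc=(scc[0]=?,scc[1]=?,scc[2]=?,scc[3]=?,scc[4]=?,scc[5]=0,scc[6]=?,scc[7]=?,scc[8]=?)
step 2: low=(low[0]=0,low[1]=?,low[2]=2,low[3]=?,low[4]=?,low[5]=3,low[6]=4,low[7]=?,low[8]=1); scc=(scc[0]=?,scc[1]=?,scc[2]=?,scc[3]=?,scc[4]=?,scc[5]=0,scc[6]=1,scc[7]=?,scc[8]=?)
step 3: low=(low[0]=0,low[1]=?,low[2]=2,low[3]=?,low[4]=?,low[5]=3,low[6]=4,low[7]=0,low[8]=1); scc=(scc[0]=?,scc[1]=?,scc[2]=?,scc[3]=?,scc[4]=?,scc[5]=0,scc[6]=1,scc[7]=?,scc[8]=?)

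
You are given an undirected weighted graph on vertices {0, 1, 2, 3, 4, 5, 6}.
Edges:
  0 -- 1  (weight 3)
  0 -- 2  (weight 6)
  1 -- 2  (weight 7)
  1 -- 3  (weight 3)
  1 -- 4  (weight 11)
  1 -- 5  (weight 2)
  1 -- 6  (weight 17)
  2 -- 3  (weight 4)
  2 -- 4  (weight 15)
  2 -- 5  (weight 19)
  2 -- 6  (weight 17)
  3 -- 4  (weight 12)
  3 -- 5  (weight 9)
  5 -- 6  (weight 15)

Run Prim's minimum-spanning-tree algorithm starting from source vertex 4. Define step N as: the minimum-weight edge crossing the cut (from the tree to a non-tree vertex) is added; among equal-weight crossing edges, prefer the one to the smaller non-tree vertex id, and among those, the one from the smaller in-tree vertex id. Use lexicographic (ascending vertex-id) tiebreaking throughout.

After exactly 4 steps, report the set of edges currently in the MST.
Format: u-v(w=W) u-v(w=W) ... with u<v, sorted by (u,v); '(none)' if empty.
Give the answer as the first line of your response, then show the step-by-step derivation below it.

0-1(w=3) 1-3(w=3) 1-4(w=11) 1-5(w=2)

step 1: add edge 1-4 (w=11); MST = {1-4(w=11)}
step 2: add edge 1-5 (w=2); MST = {1-4(w=11) 1-5(w=2)}
step 3: add edge 0-1 (w=3); MST = {0-1(w=3) 1-4(w=11) 1-5(w=2)}
step 4: add edge 1-3 (w=3); MST = {0-1(w=3) 1-3(w=3) 1-4(w=11) 1-5(w=2)}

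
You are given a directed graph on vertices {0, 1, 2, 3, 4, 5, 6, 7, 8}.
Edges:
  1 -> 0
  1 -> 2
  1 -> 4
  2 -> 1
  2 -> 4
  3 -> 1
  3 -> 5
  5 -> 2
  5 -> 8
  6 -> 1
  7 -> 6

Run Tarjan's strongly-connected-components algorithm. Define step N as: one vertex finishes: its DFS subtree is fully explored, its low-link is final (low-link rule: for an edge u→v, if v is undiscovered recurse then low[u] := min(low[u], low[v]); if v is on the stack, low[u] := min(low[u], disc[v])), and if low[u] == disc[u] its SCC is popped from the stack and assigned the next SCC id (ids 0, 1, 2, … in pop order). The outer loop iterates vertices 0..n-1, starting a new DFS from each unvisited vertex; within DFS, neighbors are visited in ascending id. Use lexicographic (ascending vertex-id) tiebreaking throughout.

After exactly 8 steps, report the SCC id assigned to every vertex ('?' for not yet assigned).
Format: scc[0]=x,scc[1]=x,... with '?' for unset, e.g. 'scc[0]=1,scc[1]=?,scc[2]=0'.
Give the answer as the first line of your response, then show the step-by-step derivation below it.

scc[0]=0,scc[1]=2,scc[2]=2,scc[3]=5,scc[4]=1,scc[5]=4,scc[6]=6,scc[7]=?,scc[8]=3

step 1: low=(low[0]=0,low[1]=?,low[2]=?,low[3]=?,low[4]=?,low[5]=?,low[6]=?,low[7]=?,low[8]=?); scc=(scc[0]=0,scc[1]=?,scc[2]=?,scc[3]=?,scc[4]=?,scc[5]=?,scc[6]=?,scc[7]=?,scc[8]=?)
step 2: low=(low[0]=0,low[1]=1,low[2]=1,low[3]=?,low[4]=3,low[5]=?,low[6]=?,low[7]=?,low[8]=?); scc=(scc[0]=0,scc[1]=?,scc[2]=?,scc[3]=?,scc[4]=1,scc[5]=?,scc[6]=?,scc[7]=?,scc[8]=?)
step 3: low=(low[0]=0,low[1]=1,low[2]=1,low[3]=?,low[4]=3,low[5]=?,low[6]=?,low[7]=?,low[8]=?); scc=(scc[0]=0,scc[1]=?,scc[2]=?,scc[3]=?,scc[4]=1,scc[5]=?,scc[6]=?,scc[7]=?,scc[8]=?)
step 4: low=(low[0]=0,low[1]=1,low[2]=1,low[3]=?,low[4]=3,low[5]=?,low[6]=?,low[7]=?,low[8]=?); scc=(scc[0]=0,scc[1]=2,scc[2]=2,scc[3]=?,scc[4]=1,scc[5]=?,scc[6]=?,scc[7]=?,scc[8]=?)
step 5: low=(low[0]=0,low[1]=1,low[2]=1,low[3]=4,low[4]=3,low[5]=5,low[6]=?,low[7]=?,low[8]=6); scc=(scc[0]=0,scc[1]=2,scc[2]=2,scc[3]=?,scc[4]=1,scc[5]=?,scc[6]=?,scc[7]=?,scc[8]=3)
step 6: low=(low[0]=0,low[1]=1,low[2]=1,low[3]=4,low[4]=3,low[5]=5,low[6]=?,low[7]=?,low[8]=6); scc=(scc[0]=0,scc[1]=2,scc[2]=2,scc[3]=?,scc[4]=1,scc[5]=4,scc[6]=?,scc[7]=?,scc[8]=3)
step 7: low=(low[0]=0,low[1]=1,low[2]=1,low[3]=4,low[4]=3,low[5]=5,low[6]=?,low[7]=?,low[8]=6); scc=(scc[0]=0,scc[1]=2,scc[2]=2,scc[3]=5,scc[4]=1,scc[5]=4,scc[6]=?,scc[7]=?,scc[8]=3)
step 8: low=(low[0]=0,low[1]=1,low[2]=1,low[3]=4,low[4]=3,low[5]=5,low[6]=7,low[7]=?,low[8]=6); scc=(scc[0]=0,scc[1]=2,scc[2]=2,scc[3]=5,scc[4]=1,scc[5]=4,scc[6]=6,scc[7]=?,scc[8]=3)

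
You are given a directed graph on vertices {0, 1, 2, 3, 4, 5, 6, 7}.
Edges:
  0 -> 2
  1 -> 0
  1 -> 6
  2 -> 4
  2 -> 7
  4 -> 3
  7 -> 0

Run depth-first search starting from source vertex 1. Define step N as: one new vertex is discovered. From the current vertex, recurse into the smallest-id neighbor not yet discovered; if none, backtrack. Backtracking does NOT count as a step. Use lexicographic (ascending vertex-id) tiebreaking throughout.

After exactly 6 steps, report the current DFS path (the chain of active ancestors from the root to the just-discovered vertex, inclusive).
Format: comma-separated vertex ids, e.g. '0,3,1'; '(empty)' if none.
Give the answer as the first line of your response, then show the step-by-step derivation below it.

1,0,2,7

step 1: discover 1; path=1; order=1
step 2: discover 0; path=1>0; order=1,0
step 3: discover 2; path=1>0>2; order=1,0,2
step 4: discover 4; path=1>0>2>4; order=1,0,2,4
step 5: discover 3; path=1>0>2>4>3; order=1,0,2,4,3
step 6: discover 7; path=1>0>2>7; order=1,0,2,4,3,7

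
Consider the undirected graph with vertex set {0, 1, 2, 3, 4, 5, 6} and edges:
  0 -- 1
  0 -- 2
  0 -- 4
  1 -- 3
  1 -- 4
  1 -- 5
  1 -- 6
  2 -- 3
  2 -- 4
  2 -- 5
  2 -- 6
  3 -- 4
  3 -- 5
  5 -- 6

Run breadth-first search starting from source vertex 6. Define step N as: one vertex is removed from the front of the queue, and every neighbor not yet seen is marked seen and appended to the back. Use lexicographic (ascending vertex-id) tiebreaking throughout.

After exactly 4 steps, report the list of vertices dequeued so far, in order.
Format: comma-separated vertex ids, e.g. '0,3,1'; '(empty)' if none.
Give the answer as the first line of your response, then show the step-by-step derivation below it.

6,1,2,5

step 1: dequeue 6; queue=[1,2,5]; order=6
step 2: dequeue 1; queue=[2,5,0,3,4]; order=6,1
step 3: dequeue 2; queue=[5,0,3,4]; order=6,1,2
step 4: dequeue 5; queue=[0,3,4]; order=6,1,2,5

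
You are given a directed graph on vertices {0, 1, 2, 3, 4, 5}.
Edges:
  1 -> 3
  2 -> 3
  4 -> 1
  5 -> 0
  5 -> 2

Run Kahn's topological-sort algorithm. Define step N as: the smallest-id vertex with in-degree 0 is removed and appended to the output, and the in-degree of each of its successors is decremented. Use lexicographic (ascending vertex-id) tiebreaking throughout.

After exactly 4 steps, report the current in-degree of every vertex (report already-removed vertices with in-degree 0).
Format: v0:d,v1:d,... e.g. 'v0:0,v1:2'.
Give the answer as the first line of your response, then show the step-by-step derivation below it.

v0:0,v1:0,v2:0,v3:1,v4:0,v5:0

step 1: output 4; order=[4]; indeg=(1,0,1,2,0,0)
step 2: output 1; order=[4,1]; indeg=(1,0,1,1,0,0)
step 3: output 5; order=[4,1,5]; indeg=(0,0,0,1,0,0)
step 4: output 0; order=[4,1,5,0]; indeg=(0,0,0,1,0,0)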